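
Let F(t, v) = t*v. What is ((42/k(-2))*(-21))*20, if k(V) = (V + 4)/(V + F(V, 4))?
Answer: 88200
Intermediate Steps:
k(V) = (4 + V)/(5*V) (k(V) = (V + 4)/(V + V*4) = (4 + V)/(V + 4*V) = (4 + V)/((5*V)) = (4 + V)*(1/(5*V)) = (4 + V)/(5*V))
((42/k(-2))*(-21))*20 = ((42/(((⅕)*(4 - 2)/(-2))))*(-21))*20 = ((42/(((⅕)*(-½)*2)))*(-21))*20 = ((42/(-⅕))*(-21))*20 = ((42*(-5))*(-21))*20 = -210*(-21)*20 = 4410*20 = 88200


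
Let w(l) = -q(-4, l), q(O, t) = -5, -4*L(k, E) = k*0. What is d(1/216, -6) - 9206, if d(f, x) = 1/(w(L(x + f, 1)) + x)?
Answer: -9207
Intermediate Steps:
L(k, E) = 0 (L(k, E) = -k*0/4 = -¼*0 = 0)
w(l) = 5 (w(l) = -1*(-5) = 5)
d(f, x) = 1/(5 + x)
d(1/216, -6) - 9206 = 1/(5 - 6) - 9206 = 1/(-1) - 9206 = -1 - 9206 = -9207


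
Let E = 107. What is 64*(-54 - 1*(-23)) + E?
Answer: -1877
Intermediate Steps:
64*(-54 - 1*(-23)) + E = 64*(-54 - 1*(-23)) + 107 = 64*(-54 + 23) + 107 = 64*(-31) + 107 = -1984 + 107 = -1877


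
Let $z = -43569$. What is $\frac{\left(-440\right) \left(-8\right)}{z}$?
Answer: $- \frac{3520}{43569} \approx -0.080791$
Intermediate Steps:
$\frac{\left(-440\right) \left(-8\right)}{z} = \frac{\left(-440\right) \left(-8\right)}{-43569} = 3520 \left(- \frac{1}{43569}\right) = - \frac{3520}{43569}$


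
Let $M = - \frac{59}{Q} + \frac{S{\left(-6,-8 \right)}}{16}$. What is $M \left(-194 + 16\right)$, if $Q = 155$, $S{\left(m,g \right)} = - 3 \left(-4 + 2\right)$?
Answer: $\frac{623}{620} \approx 1.0048$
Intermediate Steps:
$S{\left(m,g \right)} = 6$ ($S{\left(m,g \right)} = \left(-3\right) \left(-2\right) = 6$)
$M = - \frac{7}{1240}$ ($M = - \frac{59}{155} + \frac{6}{16} = \left(-59\right) \frac{1}{155} + 6 \cdot \frac{1}{16} = - \frac{59}{155} + \frac{3}{8} = - \frac{7}{1240} \approx -0.0056452$)
$M \left(-194 + 16\right) = - \frac{7 \left(-194 + 16\right)}{1240} = \left(- \frac{7}{1240}\right) \left(-178\right) = \frac{623}{620}$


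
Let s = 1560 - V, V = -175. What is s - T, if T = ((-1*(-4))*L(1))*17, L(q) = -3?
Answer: 1939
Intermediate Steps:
s = 1735 (s = 1560 - 1*(-175) = 1560 + 175 = 1735)
T = -204 (T = (-1*(-4)*(-3))*17 = (4*(-3))*17 = -12*17 = -204)
s - T = 1735 - 1*(-204) = 1735 + 204 = 1939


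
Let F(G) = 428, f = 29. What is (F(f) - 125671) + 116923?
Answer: -8320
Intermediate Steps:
(F(f) - 125671) + 116923 = (428 - 125671) + 116923 = -125243 + 116923 = -8320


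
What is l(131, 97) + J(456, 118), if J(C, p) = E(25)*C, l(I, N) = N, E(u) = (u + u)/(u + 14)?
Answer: 8861/13 ≈ 681.62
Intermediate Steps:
E(u) = 2*u/(14 + u) (E(u) = (2*u)/(14 + u) = 2*u/(14 + u))
J(C, p) = 50*C/39 (J(C, p) = (2*25/(14 + 25))*C = (2*25/39)*C = (2*25*(1/39))*C = 50*C/39)
l(131, 97) + J(456, 118) = 97 + (50/39)*456 = 97 + 7600/13 = 8861/13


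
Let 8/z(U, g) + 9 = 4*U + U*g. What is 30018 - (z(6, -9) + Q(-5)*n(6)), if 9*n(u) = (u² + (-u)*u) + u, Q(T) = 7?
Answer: 390176/13 ≈ 30014.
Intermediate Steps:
z(U, g) = 8/(-9 + 4*U + U*g) (z(U, g) = 8/(-9 + (4*U + U*g)) = 8/(-9 + 4*U + U*g))
n(u) = u/9 (n(u) = ((u² + (-u)*u) + u)/9 = ((u² - u²) + u)/9 = (0 + u)/9 = u/9)
30018 - (z(6, -9) + Q(-5)*n(6)) = 30018 - (8/(-9 + 4*6 + 6*(-9)) + 7*((⅑)*6)) = 30018 - (8/(-9 + 24 - 54) + 7*(⅔)) = 30018 - (8/(-39) + 14/3) = 30018 - (8*(-1/39) + 14/3) = 30018 - (-8/39 + 14/3) = 30018 - 1*58/13 = 30018 - 58/13 = 390176/13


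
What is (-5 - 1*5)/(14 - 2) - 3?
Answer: -23/6 ≈ -3.8333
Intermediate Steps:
(-5 - 1*5)/(14 - 2) - 3 = (-5 - 5)/12 - 3 = -10*1/12 - 3 = -⅚ - 3 = -23/6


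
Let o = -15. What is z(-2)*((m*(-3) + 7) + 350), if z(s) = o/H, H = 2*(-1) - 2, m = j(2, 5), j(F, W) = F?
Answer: 5265/4 ≈ 1316.3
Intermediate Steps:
m = 2
H = -4 (H = -2 - 2 = -4)
z(s) = 15/4 (z(s) = -15/(-4) = -15*(-¼) = 15/4)
z(-2)*((m*(-3) + 7) + 350) = 15*((2*(-3) + 7) + 350)/4 = 15*((-6 + 7) + 350)/4 = 15*(1 + 350)/4 = (15/4)*351 = 5265/4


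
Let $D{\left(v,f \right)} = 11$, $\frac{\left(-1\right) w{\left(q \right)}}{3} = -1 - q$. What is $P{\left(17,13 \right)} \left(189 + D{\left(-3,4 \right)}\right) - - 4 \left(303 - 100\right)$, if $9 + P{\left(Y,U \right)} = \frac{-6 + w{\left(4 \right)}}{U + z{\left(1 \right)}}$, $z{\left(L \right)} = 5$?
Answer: $-888$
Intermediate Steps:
$w{\left(q \right)} = 3 + 3 q$ ($w{\left(q \right)} = - 3 \left(-1 - q\right) = 3 + 3 q$)
$P{\left(Y,U \right)} = -9 + \frac{9}{5 + U}$ ($P{\left(Y,U \right)} = -9 + \frac{-6 + \left(3 + 3 \cdot 4\right)}{U + 5} = -9 + \frac{-6 + \left(3 + 12\right)}{5 + U} = -9 + \frac{-6 + 15}{5 + U} = -9 + \frac{9}{5 + U}$)
$P{\left(17,13 \right)} \left(189 + D{\left(-3,4 \right)}\right) - - 4 \left(303 - 100\right) = \frac{9 \left(-4 - 13\right)}{5 + 13} \left(189 + 11\right) - - 4 \left(303 - 100\right) = \frac{9 \left(-4 - 13\right)}{18} \cdot 200 - \left(-4\right) 203 = 9 \cdot \frac{1}{18} \left(-17\right) 200 - -812 = \left(- \frac{17}{2}\right) 200 + 812 = -1700 + 812 = -888$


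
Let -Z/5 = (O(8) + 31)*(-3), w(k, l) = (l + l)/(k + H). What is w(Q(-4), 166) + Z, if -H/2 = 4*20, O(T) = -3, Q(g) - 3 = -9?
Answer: 418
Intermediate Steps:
Q(g) = -6 (Q(g) = 3 - 9 = -6)
H = -160 (H = -8*20 = -2*80 = -160)
w(k, l) = 2*l/(-160 + k) (w(k, l) = (l + l)/(k - 160) = (2*l)/(-160 + k) = 2*l/(-160 + k))
Z = 420 (Z = -5*(-3 + 31)*(-3) = -140*(-3) = -5*(-84) = 420)
w(Q(-4), 166) + Z = 2*166/(-160 - 6) + 420 = 2*166/(-166) + 420 = 2*166*(-1/166) + 420 = -2 + 420 = 418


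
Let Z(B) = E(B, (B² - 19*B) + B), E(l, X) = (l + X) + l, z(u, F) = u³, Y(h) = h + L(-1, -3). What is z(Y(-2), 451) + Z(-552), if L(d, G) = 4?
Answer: 313544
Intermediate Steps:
Y(h) = 4 + h (Y(h) = h + 4 = 4 + h)
E(l, X) = X + 2*l (E(l, X) = (X + l) + l = X + 2*l)
Z(B) = B² - 16*B (Z(B) = ((B² - 19*B) + B) + 2*B = (B² - 18*B) + 2*B = B² - 16*B)
z(Y(-2), 451) + Z(-552) = (4 - 2)³ - 552*(-16 - 552) = 2³ - 552*(-568) = 8 + 313536 = 313544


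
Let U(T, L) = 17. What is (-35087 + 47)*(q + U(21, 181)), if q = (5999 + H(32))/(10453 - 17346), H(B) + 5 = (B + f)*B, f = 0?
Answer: -3860111520/6893 ≈ -5.6001e+5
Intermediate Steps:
H(B) = -5 + B² (H(B) = -5 + (B + 0)*B = -5 + B*B = -5 + B²)
q = -7018/6893 (q = (5999 + (-5 + 32²))/(10453 - 17346) = (5999 + (-5 + 1024))/(-6893) = (5999 + 1019)*(-1/6893) = 7018*(-1/6893) = -7018/6893 ≈ -1.0181)
(-35087 + 47)*(q + U(21, 181)) = (-35087 + 47)*(-7018/6893 + 17) = -35040*110163/6893 = -3860111520/6893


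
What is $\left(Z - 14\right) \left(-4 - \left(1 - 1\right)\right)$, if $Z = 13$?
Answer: $4$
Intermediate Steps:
$\left(Z - 14\right) \left(-4 - \left(1 - 1\right)\right) = \left(13 - 14\right) \left(-4 - \left(1 - 1\right)\right) = - (-4 - \left(1 - 1\right)) = - (-4 - 0) = - (-4 + 0) = \left(-1\right) \left(-4\right) = 4$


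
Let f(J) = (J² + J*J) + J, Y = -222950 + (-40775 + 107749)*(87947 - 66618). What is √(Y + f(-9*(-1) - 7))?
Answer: √1428265506 ≈ 37792.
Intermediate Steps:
Y = 1428265496 (Y = -222950 + 66974*21329 = -222950 + 1428488446 = 1428265496)
f(J) = J + 2*J² (f(J) = (J² + J²) + J = 2*J² + J = J + 2*J²)
√(Y + f(-9*(-1) - 7)) = √(1428265496 + (-9*(-1) - 7)*(1 + 2*(-9*(-1) - 7))) = √(1428265496 + (9 - 7)*(1 + 2*(9 - 7))) = √(1428265496 + 2*(1 + 2*2)) = √(1428265496 + 2*(1 + 4)) = √(1428265496 + 2*5) = √(1428265496 + 10) = √1428265506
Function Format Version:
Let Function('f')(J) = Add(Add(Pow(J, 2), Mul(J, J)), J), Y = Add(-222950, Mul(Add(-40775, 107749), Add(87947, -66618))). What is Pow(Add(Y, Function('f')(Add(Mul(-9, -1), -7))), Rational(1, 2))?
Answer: Pow(1428265506, Rational(1, 2)) ≈ 37792.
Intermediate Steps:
Y = 1428265496 (Y = Add(-222950, Mul(66974, 21329)) = Add(-222950, 1428488446) = 1428265496)
Function('f')(J) = Add(J, Mul(2, Pow(J, 2))) (Function('f')(J) = Add(Add(Pow(J, 2), Pow(J, 2)), J) = Add(Mul(2, Pow(J, 2)), J) = Add(J, Mul(2, Pow(J, 2))))
Pow(Add(Y, Function('f')(Add(Mul(-9, -1), -7))), Rational(1, 2)) = Pow(Add(1428265496, Mul(Add(Mul(-9, -1), -7), Add(1, Mul(2, Add(Mul(-9, -1), -7))))), Rational(1, 2)) = Pow(Add(1428265496, Mul(Add(9, -7), Add(1, Mul(2, Add(9, -7))))), Rational(1, 2)) = Pow(Add(1428265496, Mul(2, Add(1, Mul(2, 2)))), Rational(1, 2)) = Pow(Add(1428265496, Mul(2, Add(1, 4))), Rational(1, 2)) = Pow(Add(1428265496, Mul(2, 5)), Rational(1, 2)) = Pow(Add(1428265496, 10), Rational(1, 2)) = Pow(1428265506, Rational(1, 2))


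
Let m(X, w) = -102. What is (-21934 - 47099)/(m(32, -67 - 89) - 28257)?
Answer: 23011/9453 ≈ 2.4343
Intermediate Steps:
(-21934 - 47099)/(m(32, -67 - 89) - 28257) = (-21934 - 47099)/(-102 - 28257) = -69033/(-28359) = -69033*(-1/28359) = 23011/9453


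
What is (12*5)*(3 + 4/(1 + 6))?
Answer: 1500/7 ≈ 214.29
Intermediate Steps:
(12*5)*(3 + 4/(1 + 6)) = 60*(3 + 4/7) = 60*(25/7) = 1500/7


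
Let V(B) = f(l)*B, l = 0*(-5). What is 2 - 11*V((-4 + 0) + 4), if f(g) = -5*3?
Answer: 2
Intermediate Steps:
l = 0
f(g) = -15
V(B) = -15*B
2 - 11*V((-4 + 0) + 4) = 2 - (-165)*((-4 + 0) + 4) = 2 - (-165)*(-4 + 4) = 2 - (-165)*0 = 2 - 11*0 = 2 + 0 = 2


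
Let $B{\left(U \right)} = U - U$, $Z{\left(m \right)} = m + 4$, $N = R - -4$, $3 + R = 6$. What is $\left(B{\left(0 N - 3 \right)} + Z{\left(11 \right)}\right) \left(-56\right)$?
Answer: $-840$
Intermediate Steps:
$R = 3$ ($R = -3 + 6 = 3$)
$N = 7$ ($N = 3 - -4 = 3 + 4 = 7$)
$Z{\left(m \right)} = 4 + m$
$B{\left(U \right)} = 0$
$\left(B{\left(0 N - 3 \right)} + Z{\left(11 \right)}\right) \left(-56\right) = \left(0 + \left(4 + 11\right)\right) \left(-56\right) = \left(0 + 15\right) \left(-56\right) = 15 \left(-56\right) = -840$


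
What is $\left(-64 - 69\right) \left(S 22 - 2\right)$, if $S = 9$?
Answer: $-26068$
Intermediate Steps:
$\left(-64 - 69\right) \left(S 22 - 2\right) = \left(-64 - 69\right) \left(9 \cdot 22 - 2\right) = - 133 \left(198 - 2\right) = \left(-133\right) 196 = -26068$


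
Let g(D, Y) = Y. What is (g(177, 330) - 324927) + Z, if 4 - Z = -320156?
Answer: -4437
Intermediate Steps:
Z = 320160 (Z = 4 - 1*(-320156) = 4 + 320156 = 320160)
(g(177, 330) - 324927) + Z = (330 - 324927) + 320160 = -324597 + 320160 = -4437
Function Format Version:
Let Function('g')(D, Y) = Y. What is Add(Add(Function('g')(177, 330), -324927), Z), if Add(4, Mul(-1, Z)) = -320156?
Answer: -4437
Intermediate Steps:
Z = 320160 (Z = Add(4, Mul(-1, -320156)) = Add(4, 320156) = 320160)
Add(Add(Function('g')(177, 330), -324927), Z) = Add(Add(330, -324927), 320160) = Add(-324597, 320160) = -4437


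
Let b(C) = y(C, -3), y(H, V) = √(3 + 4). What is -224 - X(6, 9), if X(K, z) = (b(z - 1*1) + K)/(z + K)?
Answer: -1122/5 - √7/15 ≈ -224.58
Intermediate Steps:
y(H, V) = √7
b(C) = √7
X(K, z) = (K + √7)/(K + z) (X(K, z) = (√7 + K)/(z + K) = (K + √7)/(K + z))
-224 - X(6, 9) = -224 - (6 + √7)/(6 + 9) = -224 - (6 + √7)/15 = -224 - (⅖ + √7/15) = -224 + (-⅖ - √7/15) = -1122/5 - √7/15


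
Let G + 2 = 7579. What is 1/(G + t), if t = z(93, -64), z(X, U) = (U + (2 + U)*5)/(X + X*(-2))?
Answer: 93/705035 ≈ 0.00013191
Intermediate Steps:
G = 7577 (G = -2 + 7579 = 7577)
z(X, U) = -(10 + 6*U)/X (z(X, U) = (U + (10 + 5*U))/(X - 2*X) = (10 + 6*U)/((-X)) = (10 + 6*U)*(-1/X) = -(10 + 6*U)/X)
t = 374/93 (t = 2*(-5 - 3*(-64))/93 = 2*(1/93)*(-5 + 192) = 2*(1/93)*187 = 374/93 ≈ 4.0215)
1/(G + t) = 1/(7577 + 374/93) = 1/(705035/93) = 93/705035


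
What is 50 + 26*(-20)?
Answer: -470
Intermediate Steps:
50 + 26*(-20) = 50 - 520 = -470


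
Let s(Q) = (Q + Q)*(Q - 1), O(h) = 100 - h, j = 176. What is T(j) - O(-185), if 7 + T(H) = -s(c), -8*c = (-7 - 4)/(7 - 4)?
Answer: -83953/288 ≈ -291.50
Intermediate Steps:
c = 11/24 (c = -(-7 - 4)/(8*(7 - 4)) = -(-11)/(8*3) = -⅛*(-11/3) = 11/24 ≈ 0.45833)
s(Q) = 2*Q*(-1 + Q) (s(Q) = (2*Q)*(-1 + Q) = 2*Q*(-1 + Q))
T(H) = -1873/288 (T(H) = -7 - 2*11*(-1 + 11/24)/24 = -7 - 2*11*(-13)/(24*24) = -7 - 1*(-143/288) = -7 + 143/288 = -1873/288)
T(j) - O(-185) = -1873/288 - (100 - 1*(-185)) = -1873/288 - (100 + 185) = -1873/288 - 1*285 = -1873/288 - 285 = -83953/288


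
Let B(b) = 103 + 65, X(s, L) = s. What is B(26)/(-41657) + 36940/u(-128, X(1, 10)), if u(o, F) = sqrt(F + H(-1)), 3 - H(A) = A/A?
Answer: -24/5951 + 36940*sqrt(3)/3 ≈ 21327.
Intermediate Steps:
B(b) = 168
H(A) = 2 (H(A) = 3 - A/A = 3 - 1*1 = 3 - 1 = 2)
u(o, F) = sqrt(2 + F) (u(o, F) = sqrt(F + 2) = sqrt(2 + F))
B(26)/(-41657) + 36940/u(-128, X(1, 10)) = 168/(-41657) + 36940/(sqrt(2 + 1)) = 168*(-1/41657) + 36940/(sqrt(3)) = -24/5951 + 36940*(sqrt(3)/3) = -24/5951 + 36940*sqrt(3)/3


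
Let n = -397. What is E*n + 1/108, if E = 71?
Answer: -3044195/108 ≈ -28187.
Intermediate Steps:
E*n + 1/108 = 71*(-397) + 1/108 = -28187 + 1/108 = -3044195/108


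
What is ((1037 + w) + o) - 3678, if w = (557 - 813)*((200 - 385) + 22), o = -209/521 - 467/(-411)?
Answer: 8369895805/214131 ≈ 39088.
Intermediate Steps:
o = 157408/214131 (o = -209*1/521 - 467*(-1/411) = -209/521 + 467/411 = 157408/214131 ≈ 0.73510)
w = 41728 (w = -256*(-185 + 22) = -256*(-163) = 41728)
((1037 + w) + o) - 3678 = ((1037 + 41728) + 157408/214131) - 3678 = (42765 + 157408/214131) - 3678 = 9157469623/214131 - 3678 = 8369895805/214131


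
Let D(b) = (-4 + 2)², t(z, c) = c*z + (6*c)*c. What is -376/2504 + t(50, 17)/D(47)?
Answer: 202151/313 ≈ 645.85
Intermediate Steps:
t(z, c) = 6*c² + c*z (t(z, c) = c*z + 6*c² = 6*c² + c*z)
D(b) = 4 (D(b) = (-2)² = 4)
-376/2504 + t(50, 17)/D(47) = -376/2504 + (17*(50 + 6*17))/4 = -376*1/2504 + (17*(50 + 102))*(¼) = -47/313 + (17*152)*(¼) = -47/313 + 2584*(¼) = -47/313 + 646 = 202151/313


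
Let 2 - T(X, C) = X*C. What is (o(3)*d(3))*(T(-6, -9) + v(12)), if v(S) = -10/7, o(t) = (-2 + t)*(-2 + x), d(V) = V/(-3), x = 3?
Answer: 374/7 ≈ 53.429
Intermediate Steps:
d(V) = -V/3 (d(V) = V*(-1/3) = -V/3)
o(t) = -2 + t (o(t) = (-2 + t)*(-2 + 3) = (-2 + t)*1 = -2 + t)
v(S) = -10/7 (v(S) = -10*1/7 = -10/7)
T(X, C) = 2 - C*X (T(X, C) = 2 - X*C = 2 - C*X)
(o(3)*d(3))*(T(-6, -9) + v(12)) = ((-2 + 3)*(-1/3*3))*((2 - 1*(-9)*(-6)) - 10/7) = (1*(-1))*((2 - 54) - 10/7) = -(-52 - 10/7) = -1*(-374/7) = 374/7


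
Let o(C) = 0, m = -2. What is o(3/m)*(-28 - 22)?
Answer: 0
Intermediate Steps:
o(3/m)*(-28 - 22) = 0*(-28 - 22) = 0*(-50) = 0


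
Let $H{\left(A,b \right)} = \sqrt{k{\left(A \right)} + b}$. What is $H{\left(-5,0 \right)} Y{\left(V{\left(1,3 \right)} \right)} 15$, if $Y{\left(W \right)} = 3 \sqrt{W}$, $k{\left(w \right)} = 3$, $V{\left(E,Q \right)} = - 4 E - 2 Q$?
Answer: $45 i \sqrt{30} \approx 246.48 i$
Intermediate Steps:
$H{\left(A,b \right)} = \sqrt{3 + b}$
$H{\left(-5,0 \right)} Y{\left(V{\left(1,3 \right)} \right)} 15 = \sqrt{3 + 0} \cdot 3 \sqrt{\left(-4\right) 1 - 6} \cdot 15 = \sqrt{3} \cdot 3 \sqrt{-4 - 6} \cdot 15 = \sqrt{3} \cdot 3 \sqrt{-10} \cdot 15 = \sqrt{3} \cdot 3 i \sqrt{10} \cdot 15 = 3 i \sqrt{30} \cdot 15 = 45 i \sqrt{30}$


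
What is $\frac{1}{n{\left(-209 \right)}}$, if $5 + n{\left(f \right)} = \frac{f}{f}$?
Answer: $- \frac{1}{4} \approx -0.25$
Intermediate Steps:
$n{\left(f \right)} = -4$ ($n{\left(f \right)} = -5 + \frac{f}{f} = -5 + 1 = -4$)
$\frac{1}{n{\left(-209 \right)}} = \frac{1}{-4} = - \frac{1}{4}$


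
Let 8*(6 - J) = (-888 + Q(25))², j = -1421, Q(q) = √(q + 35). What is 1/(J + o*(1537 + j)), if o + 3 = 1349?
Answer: 230266/13243779529 - 1776*√15/13243779529 ≈ 1.6867e-5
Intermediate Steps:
o = 1346 (o = -3 + 1349 = 1346)
Q(q) = √(35 + q)
J = 6 - (-888 + 2*√15)²/8 (J = 6 - (-888 + √(35 + 25))²/8 = 6 - (-888 + √60)²/8 = 6 - (-888 + 2*√15)²/8 ≈ -96850.)
1/(J + o*(1537 + j)) = 1/((-197139/2 + 444*√15) + 1346*(1537 - 1421)) = 1/((-197139/2 + 444*√15) + 1346*116) = 1/((-197139/2 + 444*√15) + 156136) = 1/(115133/2 + 444*√15)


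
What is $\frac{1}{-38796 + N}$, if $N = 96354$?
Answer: $\frac{1}{57558} \approx 1.7374 \cdot 10^{-5}$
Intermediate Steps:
$\frac{1}{-38796 + N} = \frac{1}{-38796 + 96354} = \frac{1}{57558}$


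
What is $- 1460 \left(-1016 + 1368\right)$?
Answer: $-513920$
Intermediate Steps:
$- 1460 \left(-1016 + 1368\right) = \left(-1460\right) 352 = -513920$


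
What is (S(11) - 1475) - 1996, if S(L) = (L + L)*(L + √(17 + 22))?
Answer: -3229 + 22*√39 ≈ -3091.6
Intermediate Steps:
S(L) = 2*L*(L + √39) (S(L) = (2*L)*(L + √39) = 2*L*(L + √39))
(S(11) - 1475) - 1996 = (2*11*(11 + √39) - 1475) - 1996 = ((242 + 22*√39) - 1475) - 1996 = (-1233 + 22*√39) - 1996 = -3229 + 22*√39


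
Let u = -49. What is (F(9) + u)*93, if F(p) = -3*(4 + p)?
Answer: -8184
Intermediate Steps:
F(p) = -12 - 3*p
(F(9) + u)*93 = ((-12 - 3*9) - 49)*93 = ((-12 - 27) - 49)*93 = (-39 - 49)*93 = -88*93 = -8184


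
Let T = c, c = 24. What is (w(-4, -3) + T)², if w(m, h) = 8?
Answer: 1024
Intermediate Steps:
T = 24
(w(-4, -3) + T)² = (8 + 24)² = 32² = 1024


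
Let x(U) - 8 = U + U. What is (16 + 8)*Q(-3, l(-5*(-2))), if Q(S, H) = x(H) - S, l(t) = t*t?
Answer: 5064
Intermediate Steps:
x(U) = 8 + 2*U (x(U) = 8 + (U + U) = 8 + 2*U)
l(t) = t²
Q(S, H) = 8 - S + 2*H (Q(S, H) = (8 + 2*H) - S = 8 - S + 2*H)
(16 + 8)*Q(-3, l(-5*(-2))) = (16 + 8)*(8 - 1*(-3) + 2*(-5*(-2))²) = 24*(8 + 3 + 2*10²) = 24*(8 + 3 + 2*100) = 24*(8 + 3 + 200) = 24*211 = 5064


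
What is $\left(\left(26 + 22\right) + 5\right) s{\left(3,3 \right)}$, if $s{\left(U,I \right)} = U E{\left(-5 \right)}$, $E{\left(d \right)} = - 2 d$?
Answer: $1590$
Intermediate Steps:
$s{\left(U,I \right)} = 10 U$ ($s{\left(U,I \right)} = U \left(\left(-2\right) \left(-5\right)\right) = U 10 = 10 U$)
$\left(\left(26 + 22\right) + 5\right) s{\left(3,3 \right)} = \left(\left(26 + 22\right) + 5\right) 10 \cdot 3 = \left(48 + 5\right) 30 = 53 \cdot 30 = 1590$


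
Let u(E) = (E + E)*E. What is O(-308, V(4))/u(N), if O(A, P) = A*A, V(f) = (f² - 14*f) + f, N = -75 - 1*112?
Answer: 392/289 ≈ 1.3564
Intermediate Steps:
N = -187 (N = -75 - 112 = -187)
V(f) = f² - 13*f
O(A, P) = A²
u(E) = 2*E² (u(E) = (2*E)*E = 2*E²)
O(-308, V(4))/u(N) = (-308)²/((2*(-187)²)) = 94864/((2*34969)) = 94864/69938 = 94864*(1/69938) = 392/289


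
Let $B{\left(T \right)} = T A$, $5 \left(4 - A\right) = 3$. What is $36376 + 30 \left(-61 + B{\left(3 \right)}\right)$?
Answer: $34852$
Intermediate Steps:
$A = \frac{17}{5}$ ($A = 4 - \frac{3}{5} = \frac{17}{5} \approx 3.4$)
$B{\left(T \right)} = \frac{17 T}{5}$ ($B{\left(T \right)} = T \frac{17}{5} = \frac{17 T}{5}$)
$36376 + 30 \left(-61 + B{\left(3 \right)}\right) = 36376 + 30 \left(-61 + \frac{17}{5} \cdot 3\right) = 36376 + 30 \left(-61 + \frac{51}{5}\right) = 36376 + 30 \left(- \frac{254}{5}\right) = 36376 - 1524 = 34852$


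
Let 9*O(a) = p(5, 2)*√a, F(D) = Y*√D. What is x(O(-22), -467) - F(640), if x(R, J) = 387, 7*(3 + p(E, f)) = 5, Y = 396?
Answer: 387 - 3168*√10 ≈ -9631.1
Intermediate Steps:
F(D) = 396*√D
p(E, f) = -16/7 (p(E, f) = -3 + (⅐)*5 = -3 + 5/7 = -16/7)
O(a) = -16*√a/63 (O(a) = (-16*√a/7)/9 = -16*√a/63)
x(O(-22), -467) - F(640) = 387 - 396*√640 = 387 - 396*8*√10 = 387 - 3168*√10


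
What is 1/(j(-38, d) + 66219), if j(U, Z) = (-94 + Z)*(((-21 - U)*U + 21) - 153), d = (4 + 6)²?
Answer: 1/61551 ≈ 1.6247e-5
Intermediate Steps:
d = 100 (d = 10² = 100)
j(U, Z) = (-132 + U*(-21 - U))*(-94 + Z) (j(U, Z) = (-94 + Z)*((U*(-21 - U) + 21) - 153) = (-94 + Z)*((21 + U*(-21 - U)) - 153) = (-94 + Z)*(-132 + U*(-21 - U)) = (-132 + U*(-21 - U))*(-94 + Z))
1/(j(-38, d) + 66219) = 1/((12408 - 132*100 + 94*(-38)² + 1974*(-38) - 1*100*(-38)² - 21*(-38)*100) + 66219) = 1/((12408 - 13200 + 94*1444 - 75012 - 1*100*1444 + 79800) + 66219) = 1/((12408 - 13200 + 135736 - 75012 - 144400 + 79800) + 66219) = 1/(-4668 + 66219) = 1/61551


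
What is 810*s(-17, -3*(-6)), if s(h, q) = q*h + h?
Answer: -261630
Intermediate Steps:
s(h, q) = h + h*q (s(h, q) = h*q + h = h + h*q)
810*s(-17, -3*(-6)) = 810*(-17*(1 - 3*(-6))) = 810*(-17*(1 + 18)) = 810*(-17*19) = 810*(-323) = -261630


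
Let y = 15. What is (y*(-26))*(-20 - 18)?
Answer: 14820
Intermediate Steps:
(y*(-26))*(-20 - 18) = (15*(-26))*(-20 - 18) = -390*(-38) = 14820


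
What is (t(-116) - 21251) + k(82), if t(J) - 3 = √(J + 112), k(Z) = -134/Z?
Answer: -871235/41 + 2*I ≈ -21250.0 + 2.0*I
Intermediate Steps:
t(J) = 3 + √(112 + J) (t(J) = 3 + √(J + 112) = 3 + √(112 + J))
(t(-116) - 21251) + k(82) = ((3 + √(112 - 116)) - 21251) - 134/82 = ((3 + √(-4)) - 21251) - 134*1/82 = ((3 + 2*I) - 21251) - 67/41 = (-21248 + 2*I) - 67/41 = -871235/41 + 2*I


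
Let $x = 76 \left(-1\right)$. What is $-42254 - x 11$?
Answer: $-41418$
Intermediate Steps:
$x = -76$
$-42254 - x 11 = -42254 - \left(-76\right) 11 = -42254 - -836 = -42254 + 836 = -41418$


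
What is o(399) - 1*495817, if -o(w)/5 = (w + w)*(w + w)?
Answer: -3679837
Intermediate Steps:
o(w) = -20*w² (o(w) = -5*(w + w)*(w + w) = -5*2*w*2*w = -20*w²)
o(399) - 1*495817 = -20*399² - 1*495817 = -20*159201 - 495817 = -3184020 - 495817 = -3679837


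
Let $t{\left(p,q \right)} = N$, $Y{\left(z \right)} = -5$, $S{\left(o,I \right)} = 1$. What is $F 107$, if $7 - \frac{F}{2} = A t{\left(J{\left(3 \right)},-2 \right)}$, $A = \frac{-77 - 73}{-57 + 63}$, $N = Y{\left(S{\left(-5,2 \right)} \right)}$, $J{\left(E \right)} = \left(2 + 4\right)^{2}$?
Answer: $-25252$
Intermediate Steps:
$J{\left(E \right)} = 36$ ($J{\left(E \right)} = 6^{2} = 36$)
$N = -5$
$t{\left(p,q \right)} = -5$
$A = -25$ ($A = - \frac{150}{6} = \left(-150\right) \frac{1}{6} = -25$)
$F = -236$ ($F = 14 - 2 \left(\left(-25\right) \left(-5\right)\right) = 14 - 250 = -236$)
$F 107 = \left(-236\right) 107 = -25252$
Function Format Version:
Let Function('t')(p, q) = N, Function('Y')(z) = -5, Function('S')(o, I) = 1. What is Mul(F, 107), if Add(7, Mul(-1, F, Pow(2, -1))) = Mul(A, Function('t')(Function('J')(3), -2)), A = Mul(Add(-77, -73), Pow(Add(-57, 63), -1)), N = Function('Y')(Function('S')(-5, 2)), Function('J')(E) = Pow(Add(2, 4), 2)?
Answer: -25252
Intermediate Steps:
Function('J')(E) = 36 (Function('J')(E) = Pow(6, 2) = 36)
N = -5
Function('t')(p, q) = -5
A = -25 (A = Mul(-150, Pow(6, -1)) = Mul(-150, Rational(1, 6)) = -25)
F = -236 (F = Add(14, Mul(-2, Mul(-25, -5))) = Add(14, Mul(-2, 125)) = Add(14, -250) = -236)
Mul(F, 107) = Mul(-236, 107) = -25252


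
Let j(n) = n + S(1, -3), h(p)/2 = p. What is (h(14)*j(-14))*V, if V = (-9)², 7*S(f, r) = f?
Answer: -31428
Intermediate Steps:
h(p) = 2*p
S(f, r) = f/7
j(n) = ⅐ + n (j(n) = n + (⅐)*1 = n + ⅐ = ⅐ + n)
V = 81
(h(14)*j(-14))*V = ((2*14)*(⅐ - 14))*81 = (28*(-97/7))*81 = -388*81 = -31428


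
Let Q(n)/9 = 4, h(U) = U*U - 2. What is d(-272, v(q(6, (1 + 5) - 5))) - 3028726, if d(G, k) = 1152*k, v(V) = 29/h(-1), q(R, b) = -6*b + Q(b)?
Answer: -3062134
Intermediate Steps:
h(U) = -2 + U**2 (h(U) = U**2 - 2 = -2 + U**2)
Q(n) = 36 (Q(n) = 9*4 = 36)
q(R, b) = 36 - 6*b (q(R, b) = -6*b + 36 = 36 - 6*b)
v(V) = -29 (v(V) = 29/(-2 + (-1)**2) = 29/(-2 + 1) = 29/(-1) = 29*(-1) = -29)
d(-272, v(q(6, (1 + 5) - 5))) - 3028726 = 1152*(-29) - 3028726 = -33408 - 3028726 = -3062134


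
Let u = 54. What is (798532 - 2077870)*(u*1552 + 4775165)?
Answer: -6216268799874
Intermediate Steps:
(798532 - 2077870)*(u*1552 + 4775165) = (798532 - 2077870)*(54*1552 + 4775165) = -1279338*(83808 + 4775165) = -1279338*4858973 = -6216268799874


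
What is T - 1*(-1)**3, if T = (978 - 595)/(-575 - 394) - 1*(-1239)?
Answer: 1201177/969 ≈ 1239.6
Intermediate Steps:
T = 1200208/969 (T = 383/(-969) + 1239 = 383*(-1/969) + 1239 = -383/969 + 1239 = 1200208/969 ≈ 1238.6)
T - 1*(-1)**3 = 1200208/969 - 1*(-1)**3 = 1200208/969 - 1*(-1) = 1200208/969 + 1 = 1201177/969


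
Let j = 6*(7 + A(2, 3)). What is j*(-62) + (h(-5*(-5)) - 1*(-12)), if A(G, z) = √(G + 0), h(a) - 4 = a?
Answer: -2563 - 372*√2 ≈ -3089.1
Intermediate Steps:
h(a) = 4 + a
A(G, z) = √G
j = 42 + 6*√2 (j = 6*(7 + √2) = 42 + 6*√2 ≈ 50.485)
j*(-62) + (h(-5*(-5)) - 1*(-12)) = (42 + 6*√2)*(-62) + ((4 - 5*(-5)) - 1*(-12)) = (-2604 - 372*√2) + ((4 + 25) + 12) = (-2604 - 372*√2) + (29 + 12) = (-2604 - 372*√2) + 41 = -2563 - 372*√2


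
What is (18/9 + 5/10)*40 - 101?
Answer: -1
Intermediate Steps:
(18/9 + 5/10)*40 - 101 = (18*(⅑) + 5*(⅒))*40 - 101 = (2 + ½)*40 - 101 = (5/2)*40 - 101 = 100 - 101 = -1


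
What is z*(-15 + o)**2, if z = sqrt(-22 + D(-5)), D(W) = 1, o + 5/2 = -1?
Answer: 1369*I*sqrt(21)/4 ≈ 1568.4*I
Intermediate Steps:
o = -7/2 (o = -5/2 - 1 = -7/2 ≈ -3.5000)
z = I*sqrt(21) (z = sqrt(-22 + 1) = sqrt(-21) = I*sqrt(21) ≈ 4.5826*I)
z*(-15 + o)**2 = (I*sqrt(21))*(-15 - 7/2)**2 = (I*sqrt(21))*(-37/2)**2 = (I*sqrt(21))*(1369/4) = 1369*I*sqrt(21)/4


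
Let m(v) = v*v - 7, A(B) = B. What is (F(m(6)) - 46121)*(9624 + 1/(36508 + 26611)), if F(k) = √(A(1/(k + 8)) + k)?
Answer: -28016536150097/63119 + 607457257*√39738/2335403 ≈ -4.4382e+8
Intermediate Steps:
m(v) = -7 + v² (m(v) = v² - 7 = -7 + v²)
F(k) = √(k + 1/(8 + k)) (F(k) = √(1/(k + 8) + k) = √(1/(8 + k) + k) = √(k + 1/(8 + k)))
(F(m(6)) - 46121)*(9624 + 1/(36508 + 26611)) = (√((1 + (-7 + 6²)*(8 + (-7 + 6²)))/(8 + (-7 + 6²))) - 46121)*(9624 + 1/(36508 + 26611)) = (√((1 + (-7 + 36)*(8 + (-7 + 36)))/(8 + (-7 + 36))) - 46121)*(9624 + 1/63119) = (√((1 + 29*(8 + 29))/(8 + 29)) - 46121)*(9624 + 1/63119) = (√((1 + 29*37)/37) - 46121)*(607457257/63119) = (√((1 + 1073)/37) - 46121)*(607457257/63119) = (√((1/37)*1074) - 46121)*(607457257/63119) = (√(1074/37) - 46121)*(607457257/63119) = (√39738/37 - 46121)*(607457257/63119) = (-46121 + √39738/37)*(607457257/63119) = -28016536150097/63119 + 607457257*√39738/2335403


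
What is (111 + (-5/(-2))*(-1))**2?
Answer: 47089/4 ≈ 11772.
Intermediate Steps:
(111 + (-5/(-2))*(-1))**2 = (111 - 1/2*(-5)*(-1))**2 = (111 + (5/2)*(-1))**2 = (111 - 5/2)**2 = (217/2)**2 = 47089/4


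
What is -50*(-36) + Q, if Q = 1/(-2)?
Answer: 3599/2 ≈ 1799.5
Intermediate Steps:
Q = -½ ≈ -0.50000
-50*(-36) + Q = -50*(-36) - ½ = 1800 - ½ = 3599/2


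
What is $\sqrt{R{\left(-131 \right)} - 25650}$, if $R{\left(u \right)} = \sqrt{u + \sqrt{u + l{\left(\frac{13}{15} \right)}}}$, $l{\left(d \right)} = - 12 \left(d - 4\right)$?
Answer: $\frac{\sqrt{-641250 + 5 \sqrt{5} \sqrt{-655 + i \sqrt{2335}}}}{5} \approx 0.035757 + 160.15 i$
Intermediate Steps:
$l{\left(d \right)} = 48 - 12 d$ ($l{\left(d \right)} = - 12 \left(-4 + d\right) = 48 - 12 d$)
$R{\left(u \right)} = \sqrt{u + \sqrt{\frac{188}{5} + u}}$ ($R{\left(u \right)} = \sqrt{u + \sqrt{u + \left(48 - 12 \cdot \frac{13}{15}\right)}} = \sqrt{u + \sqrt{u + \left(48 - 12 \cdot 13 \cdot \frac{1}{15}\right)}} = \sqrt{u + \sqrt{u + \left(48 - \frac{52}{5}\right)}} = \sqrt{u + \sqrt{u + \frac{188}{5}}} = \sqrt{u + \sqrt{\frac{188}{5} + u}}$)
$\sqrt{R{\left(-131 \right)} - 25650} = \sqrt{\sqrt{-131 + \sqrt{\frac{188}{5} - 131}} - 25650} = \sqrt{\sqrt{-131 + \sqrt{- \frac{467}{5}}} - 25650} = \sqrt{\sqrt{-131 + \frac{i \sqrt{2335}}{5}} - 25650} = \sqrt{-25650 + \sqrt{-131 + \frac{i \sqrt{2335}}{5}}}$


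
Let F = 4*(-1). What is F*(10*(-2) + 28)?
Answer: -32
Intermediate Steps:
F = -4
F*(10*(-2) + 28) = -4*(10*(-2) + 28) = -4*(-20 + 28) = -4*8 = -32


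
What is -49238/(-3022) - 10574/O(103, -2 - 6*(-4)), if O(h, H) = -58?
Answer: 8702608/43819 ≈ 198.60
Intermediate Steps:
-49238/(-3022) - 10574/O(103, -2 - 6*(-4)) = -49238/(-3022) - 10574/(-58) = -49238*(-1/3022) - 10574*(-1/58) = 24619/1511 + 5287/29 = 8702608/43819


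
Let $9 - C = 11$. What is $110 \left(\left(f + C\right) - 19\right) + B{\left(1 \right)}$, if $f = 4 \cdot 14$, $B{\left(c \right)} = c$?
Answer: $3851$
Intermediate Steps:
$C = -2$ ($C = 9 - 11 = -2$)
$f = 56$
$110 \left(\left(f + C\right) - 19\right) + B{\left(1 \right)} = 110 \left(\left(56 - 2\right) - 19\right) + 1 = 110 \left(54 - 19\right) + 1 = 110 \cdot 35 + 1 = 3850 + 1 = 3851$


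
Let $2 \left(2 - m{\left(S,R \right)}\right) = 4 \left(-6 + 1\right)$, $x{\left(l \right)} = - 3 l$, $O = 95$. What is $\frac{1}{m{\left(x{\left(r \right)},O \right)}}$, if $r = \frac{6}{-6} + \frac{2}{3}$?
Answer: $\frac{1}{12} \approx 0.083333$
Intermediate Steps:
$r = - \frac{1}{3}$ ($r = 6 \left(- \frac{1}{6}\right) + 2 \cdot \frac{1}{3} = -1 + \frac{2}{3} = - \frac{1}{3} \approx -0.33333$)
$m{\left(S,R \right)} = 12$ ($m{\left(S,R \right)} = 2 - \frac{4 \left(-6 + 1\right)}{2} = 2 - \frac{4 \left(-5\right)}{2} = 2 - -10 = 2 + 10 = 12$)
$\frac{1}{m{\left(x{\left(r \right)},O \right)}} = \frac{1}{12}$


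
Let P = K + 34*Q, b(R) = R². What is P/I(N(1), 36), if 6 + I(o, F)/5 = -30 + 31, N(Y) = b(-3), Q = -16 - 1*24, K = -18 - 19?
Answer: 1397/25 ≈ 55.880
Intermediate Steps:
K = -37
Q = -40 (Q = -16 - 24 = -40)
N(Y) = 9 (N(Y) = (-3)² = 9)
I(o, F) = -25 (I(o, F) = -30 + 5*(-30 + 31) = -30 + 5*1 = -30 + 5 = -25)
P = -1397 (P = -37 + 34*(-40) = -37 - 1360 = -1397)
P/I(N(1), 36) = -1397/(-25) = -1397*(-1/25) = 1397/25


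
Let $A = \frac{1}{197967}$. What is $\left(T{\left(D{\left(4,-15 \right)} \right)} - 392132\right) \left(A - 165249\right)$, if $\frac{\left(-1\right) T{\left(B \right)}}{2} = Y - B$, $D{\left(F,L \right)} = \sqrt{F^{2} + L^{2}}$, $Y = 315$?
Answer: $\frac{12848756675315884}{197967} - \frac{65427697564 \sqrt{241}}{197967} \approx 6.4898 \cdot 10^{10}$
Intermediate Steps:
$T{\left(B \right)} = -630 + 2 B$ ($T{\left(B \right)} = - 2 \left(315 - B\right) = -630 + 2 B$)
$A = \frac{1}{197967} \approx 5.0513 \cdot 10^{-6}$
$\left(T{\left(D{\left(4,-15 \right)} \right)} - 392132\right) \left(A - 165249\right) = \left(\left(-630 + 2 \sqrt{4^{2} + \left(-15\right)^{2}}\right) - 392132\right) \left(\frac{1}{197967} - 165249\right) = \left(\left(-630 + 2 \sqrt{16 + 225}\right) - 392132\right) \left(- \frac{32713848782}{197967}\right) = \left(\left(-630 + 2 \sqrt{241}\right) - 392132\right) \left(- \frac{32713848782}{197967}\right) = \left(-392762 + 2 \sqrt{241}\right) \left(- \frac{32713848782}{197967}\right) = \frac{12848756675315884}{197967} - \frac{65427697564 \sqrt{241}}{197967}$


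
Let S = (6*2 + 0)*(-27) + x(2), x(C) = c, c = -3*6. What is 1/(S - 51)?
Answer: -1/393 ≈ -0.0025445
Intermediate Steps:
c = -18
x(C) = -18
S = -342 (S = (6*2 + 0)*(-27) - 18 = (12 + 0)*(-27) - 18 = 12*(-27) - 18 = -324 - 18 = -342)
1/(S - 51) = 1/(-342 - 51) = 1/(-393) = -1/393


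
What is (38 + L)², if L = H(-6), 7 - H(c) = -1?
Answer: 2116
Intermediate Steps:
H(c) = 8 (H(c) = 7 - 1*(-1) = 7 + 1 = 8)
L = 8
(38 + L)² = (38 + 8)² = 46² = 2116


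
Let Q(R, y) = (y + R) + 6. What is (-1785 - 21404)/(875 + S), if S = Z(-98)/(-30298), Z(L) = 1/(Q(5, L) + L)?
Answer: -129977359570/4904488751 ≈ -26.502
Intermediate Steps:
Q(R, y) = 6 + R + y (Q(R, y) = (R + y) + 6 = 6 + R + y)
Z(L) = 1/(11 + 2*L) (Z(L) = 1/((6 + 5 + L) + L) = 1/((11 + L) + L) = 1/(11 + 2*L))
S = 1/5605130 (S = 1/((11 + 2*(-98))*(-30298)) = -1/30298/(11 - 196) = -1/30298/(-185) = -1/185*(-1/30298) = 1/5605130 ≈ 1.7841e-7)
(-1785 - 21404)/(875 + S) = (-1785 - 21404)/(875 + 1/5605130) = -23189/4904488751/5605130 = -23189*5605130/4904488751 = -129977359570/4904488751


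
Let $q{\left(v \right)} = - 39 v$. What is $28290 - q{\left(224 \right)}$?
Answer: $37026$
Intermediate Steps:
$28290 - q{\left(224 \right)} = 28290 - \left(-39\right) 224 = 28290 - -8736 = 28290 + 8736 = 37026$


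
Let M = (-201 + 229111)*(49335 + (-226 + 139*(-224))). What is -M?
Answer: -4114199430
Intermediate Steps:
M = 4114199430 (M = 228910*(49335 + (-226 - 31136)) = 228910*(49335 - 31362) = 228910*17973 = 4114199430)
-M = -1*4114199430 = -4114199430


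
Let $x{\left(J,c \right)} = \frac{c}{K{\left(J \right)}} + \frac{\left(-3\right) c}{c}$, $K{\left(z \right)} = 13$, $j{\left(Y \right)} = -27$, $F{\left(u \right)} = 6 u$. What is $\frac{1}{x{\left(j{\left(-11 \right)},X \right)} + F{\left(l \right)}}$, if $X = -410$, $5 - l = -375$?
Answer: $\frac{13}{29191} \approx 0.00044534$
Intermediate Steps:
$l = 380$ ($l = 5 - -375 = 5 + 375 = 380$)
$x{\left(J,c \right)} = -3 + \frac{c}{13}$ ($x{\left(J,c \right)} = \frac{c}{13} + \frac{\left(-3\right) c}{c} = c \frac{1}{13} - 3 = \frac{c}{13} - 3 = -3 + \frac{c}{13}$)
$\frac{1}{x{\left(j{\left(-11 \right)},X \right)} + F{\left(l \right)}} = \frac{1}{\left(-3 + \frac{1}{13} \left(-410\right)\right) + 6 \cdot 380} = \frac{1}{\left(-3 - \frac{410}{13}\right) + 2280} = \frac{1}{- \frac{449}{13} + 2280} = \frac{1}{\frac{29191}{13}} = \frac{13}{29191}$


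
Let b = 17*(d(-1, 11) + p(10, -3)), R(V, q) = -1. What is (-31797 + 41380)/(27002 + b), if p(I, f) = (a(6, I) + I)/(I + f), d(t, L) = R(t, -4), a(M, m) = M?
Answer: 67081/189167 ≈ 0.35461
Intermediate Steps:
d(t, L) = -1
p(I, f) = (6 + I)/(I + f)
b = 153/7 (b = 17*(-1 + (6 + 10)/(10 - 3)) = 17*(-1 + 16/7) = 17*(9/7) = 153/7 ≈ 21.857)
(-31797 + 41380)/(27002 + b) = (-31797 + 41380)/(27002 + 153/7) = 9583/(189167/7) = 9583*(7/189167) = 67081/189167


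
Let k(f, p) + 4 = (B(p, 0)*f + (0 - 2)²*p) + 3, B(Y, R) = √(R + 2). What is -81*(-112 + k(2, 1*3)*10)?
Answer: 162 - 1620*√2 ≈ -2129.0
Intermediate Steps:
B(Y, R) = √(2 + R)
k(f, p) = -1 + 4*p + f*√2 (k(f, p) = -4 + ((√(2 + 0)*f + (0 - 2)²*p) + 3) = -4 + ((√2*f + (-2)²*p) + 3) = -4 + ((f*√2 + 4*p) + 3) = -4 + ((4*p + f*√2) + 3) = -4 + (3 + 4*p + f*√2) = -1 + 4*p + f*√2)
-81*(-112 + k(2, 1*3)*10) = -81*(-112 + (-1 + 4*(1*3) + 2*√2)*10) = -81*(-112 + (-1 + 4*3 + 2*√2)*10) = -81*(-112 + (-1 + 12 + 2*√2)*10) = -81*(-112 + (11 + 2*√2)*10) = -81*(-112 + (110 + 20*√2)) = -81*(-2 + 20*√2) = 162 - 1620*√2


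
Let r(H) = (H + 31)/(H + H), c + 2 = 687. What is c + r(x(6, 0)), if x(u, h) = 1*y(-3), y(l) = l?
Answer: 2041/3 ≈ 680.33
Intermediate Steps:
c = 685 (c = -2 + 687 = 685)
x(u, h) = -3 (x(u, h) = 1*(-3) = -3)
r(H) = (31 + H)/(2*H) (r(H) = (31 + H)/((2*H)) = (31 + H)*(1/(2*H)) = (31 + H)/(2*H))
c + r(x(6, 0)) = 685 + (1/2)*(31 - 3)/(-3) = 685 + (1/2)*(-1/3)*28 = 685 - 14/3 = 2041/3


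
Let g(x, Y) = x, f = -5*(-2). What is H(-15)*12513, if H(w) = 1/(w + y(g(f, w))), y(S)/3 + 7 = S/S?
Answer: -4171/11 ≈ -379.18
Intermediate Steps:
f = 10
y(S) = -18 (y(S) = -21 + 3*(S/S) = -21 + 3*1 = -21 + 3 = -18)
H(w) = 1/(-18 + w) (H(w) = 1/(w - 18) = 1/(-18 + w))
H(-15)*12513 = 12513/(-18 - 15) = 12513/(-33) = -1/33*12513 = -4171/11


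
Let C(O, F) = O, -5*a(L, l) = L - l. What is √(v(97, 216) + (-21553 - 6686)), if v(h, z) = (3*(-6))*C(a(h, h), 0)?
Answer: I*√28239 ≈ 168.04*I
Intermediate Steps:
a(L, l) = -L/5 + l/5 (a(L, l) = -(L - l)/5 = -L/5 + l/5)
v(h, z) = 0 (v(h, z) = (3*(-6))*(-h/5 + h/5) = -18*0 = 0)
√(v(97, 216) + (-21553 - 6686)) = √(0 + (-21553 - 6686)) = √(0 - 28239) = √(-28239) = I*√28239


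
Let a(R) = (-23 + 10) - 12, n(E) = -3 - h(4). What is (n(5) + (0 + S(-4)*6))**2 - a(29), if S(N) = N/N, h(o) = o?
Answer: 26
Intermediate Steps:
S(N) = 1
n(E) = -7 (n(E) = -3 - 1*4 = -3 - 4 = -7)
a(R) = -25 (a(R) = -13 - 12 = -25)
(n(5) + (0 + S(-4)*6))**2 - a(29) = (-7 + (0 + 1*6))**2 - 1*(-25) = (-7 + (0 + 6))**2 + 25 = (-7 + 6)**2 + 25 = (-1)**2 + 25 = 1 + 25 = 26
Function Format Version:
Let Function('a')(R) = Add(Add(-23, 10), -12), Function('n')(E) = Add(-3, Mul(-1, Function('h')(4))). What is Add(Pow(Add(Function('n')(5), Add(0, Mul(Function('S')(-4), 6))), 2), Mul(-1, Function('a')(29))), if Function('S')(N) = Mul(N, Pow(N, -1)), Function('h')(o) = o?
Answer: 26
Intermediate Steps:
Function('S')(N) = 1
Function('n')(E) = -7 (Function('n')(E) = Add(-3, Mul(-1, 4)) = Add(-3, -4) = -7)
Function('a')(R) = -25 (Function('a')(R) = Add(-13, -12) = -25)
Add(Pow(Add(Function('n')(5), Add(0, Mul(Function('S')(-4), 6))), 2), Mul(-1, Function('a')(29))) = Add(Pow(Add(-7, Add(0, Mul(1, 6))), 2), Mul(-1, -25)) = Add(Pow(Add(-7, Add(0, 6)), 2), 25) = Add(Pow(Add(-7, 6), 2), 25) = Add(Pow(-1, 2), 25) = Add(1, 25) = 26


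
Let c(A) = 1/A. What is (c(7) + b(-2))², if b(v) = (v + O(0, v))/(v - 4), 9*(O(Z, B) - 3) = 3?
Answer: 25/3969 ≈ 0.0062988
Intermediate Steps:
O(Z, B) = 10/3 (O(Z, B) = 3 + (⅑)*3 = 3 + ⅓ = 10/3)
b(v) = (10/3 + v)/(-4 + v) (b(v) = (v + 10/3)/(v - 4) = (10/3 + v)/(-4 + v))
(c(7) + b(-2))² = (1/7 + (10/3 - 2)/(-4 - 2))² = (⅐ + (4/3)/(-6))² = (⅐ - ⅙*4/3)² = (⅐ - 2/9)² = (-5/63)² = 25/3969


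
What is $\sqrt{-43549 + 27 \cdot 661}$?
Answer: $i \sqrt{25702} \approx 160.32 i$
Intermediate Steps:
$\sqrt{-43549 + 27 \cdot 661} = \sqrt{-43549 + 17847} = \sqrt{-25702} = i \sqrt{25702}$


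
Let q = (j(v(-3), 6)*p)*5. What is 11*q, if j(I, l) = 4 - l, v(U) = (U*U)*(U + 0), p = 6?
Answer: -660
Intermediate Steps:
v(U) = U³ (v(U) = U²*U = U³)
q = -60 (q = ((4 - 1*6)*6)*5 = ((4 - 6)*6)*5 = -2*6*5 = -12*5 = -60)
11*q = 11*(-60) = -660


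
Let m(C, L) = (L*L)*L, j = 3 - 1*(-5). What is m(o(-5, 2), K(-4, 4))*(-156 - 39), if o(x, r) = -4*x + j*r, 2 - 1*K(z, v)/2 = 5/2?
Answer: 195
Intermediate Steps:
j = 8 (j = 3 + 5 = 8)
K(z, v) = -1 (K(z, v) = 4 - 10/2 = 4 - 2*5/2 = 4 - 5 = -1)
o(x, r) = -4*x + 8*r
m(C, L) = L³ (m(C, L) = L²*L = L³)
m(o(-5, 2), K(-4, 4))*(-156 - 39) = (-1)³*(-156 - 39) = -1*(-195) = 195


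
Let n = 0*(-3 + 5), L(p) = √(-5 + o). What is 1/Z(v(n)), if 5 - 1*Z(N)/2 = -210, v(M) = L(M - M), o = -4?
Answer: 1/430 ≈ 0.0023256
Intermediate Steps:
L(p) = 3*I (L(p) = √(-5 - 4) = √(-9) = 3*I)
n = 0 (n = 0*2 = 0)
v(M) = 3*I
Z(N) = 430 (Z(N) = 10 - 2*(-210) = 10 + 420 = 430)
1/Z(v(n)) = 1/430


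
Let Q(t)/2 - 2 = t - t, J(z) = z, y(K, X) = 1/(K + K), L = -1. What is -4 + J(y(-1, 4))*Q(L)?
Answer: -6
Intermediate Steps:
y(K, X) = 1/(2*K)
Q(t) = 4 (Q(t) = 4 + 2*(t - t) = 4 + 2*0 = 4 + 0 = 4)
-4 + J(y(-1, 4))*Q(L) = -4 + ((½)/(-1))*4 = -4 + ((½)*(-1))*4 = -4 - ½*4 = -4 - 2 = -6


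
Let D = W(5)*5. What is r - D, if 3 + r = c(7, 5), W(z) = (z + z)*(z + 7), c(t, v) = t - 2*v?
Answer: -606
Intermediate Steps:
W(z) = 2*z*(7 + z) (W(z) = (2*z)*(7 + z) = 2*z*(7 + z))
r = -6 (r = -3 + (7 - 2*5) = -3 + (7 - 10) = -3 - 3 = -6)
D = 600 (D = (2*5*(7 + 5))*5 = (2*5*12)*5 = 120*5 = 600)
r - D = -6 - 1*600 = -6 - 600 = -606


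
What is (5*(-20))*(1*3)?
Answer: -300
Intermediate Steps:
(5*(-20))*(1*3) = -100*3 = -300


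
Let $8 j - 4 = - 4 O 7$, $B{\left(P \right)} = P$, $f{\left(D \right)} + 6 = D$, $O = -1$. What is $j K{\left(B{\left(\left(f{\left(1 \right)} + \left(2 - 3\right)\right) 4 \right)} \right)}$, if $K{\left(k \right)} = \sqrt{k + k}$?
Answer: $16 i \sqrt{3} \approx 27.713 i$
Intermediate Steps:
$f{\left(D \right)} = -6 + D$
$j = 4$ ($j = \frac{1}{2} + \frac{\left(-4\right) \left(-1\right) 7}{8} = \frac{1}{2} + \frac{4 \cdot 7}{8} = \frac{1}{2} + \frac{1}{8} \cdot 28 = \frac{1}{2} + \frac{7}{2} = 4$)
$K{\left(k \right)} = \sqrt{2} \sqrt{k}$ ($K{\left(k \right)} = \sqrt{2 k} = \sqrt{2} \sqrt{k}$)
$j K{\left(B{\left(\left(f{\left(1 \right)} + \left(2 - 3\right)\right) 4 \right)} \right)} = 4 \sqrt{2} \sqrt{\left(\left(-6 + 1\right) + \left(2 - 3\right)\right) 4} = 4 \sqrt{2} \sqrt{\left(-5 - 1\right) 4} = 4 \sqrt{2} \sqrt{\left(-6\right) 4} = 4 \sqrt{2} \sqrt{-24} = 4 \sqrt{2} \cdot 2 i \sqrt{6} = 4 \cdot 4 i \sqrt{3} = 16 i \sqrt{3}$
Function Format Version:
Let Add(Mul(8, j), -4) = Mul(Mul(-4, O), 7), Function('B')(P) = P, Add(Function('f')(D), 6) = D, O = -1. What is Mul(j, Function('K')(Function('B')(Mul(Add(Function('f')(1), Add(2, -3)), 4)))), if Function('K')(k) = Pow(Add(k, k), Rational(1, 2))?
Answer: Mul(16, I, Pow(3, Rational(1, 2))) ≈ Mul(27.713, I)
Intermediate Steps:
Function('f')(D) = Add(-6, D)
j = 4 (j = Add(Rational(1, 2), Mul(Rational(1, 8), Mul(Mul(-4, -1), 7))) = Add(Rational(1, 2), Mul(Rational(1, 8), Mul(4, 7))) = Add(Rational(1, 2), Mul(Rational(1, 8), 28)) = Add(Rational(1, 2), Rational(7, 2)) = 4)
Function('K')(k) = Mul(Pow(2, Rational(1, 2)), Pow(k, Rational(1, 2))) (Function('K')(k) = Pow(Mul(2, k), Rational(1, 2)) = Mul(Pow(2, Rational(1, 2)), Pow(k, Rational(1, 2))))
Mul(j, Function('K')(Function('B')(Mul(Add(Function('f')(1), Add(2, -3)), 4)))) = Mul(4, Mul(Pow(2, Rational(1, 2)), Pow(Mul(Add(Add(-6, 1), Add(2, -3)), 4), Rational(1, 2)))) = Mul(4, Mul(Pow(2, Rational(1, 2)), Pow(Mul(Add(-5, -1), 4), Rational(1, 2)))) = Mul(4, Mul(Pow(2, Rational(1, 2)), Pow(Mul(-6, 4), Rational(1, 2)))) = Mul(4, Mul(Pow(2, Rational(1, 2)), Pow(-24, Rational(1, 2)))) = Mul(4, Mul(Pow(2, Rational(1, 2)), Mul(2, I, Pow(6, Rational(1, 2))))) = Mul(4, Mul(4, I, Pow(3, Rational(1, 2)))) = Mul(16, I, Pow(3, Rational(1, 2)))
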